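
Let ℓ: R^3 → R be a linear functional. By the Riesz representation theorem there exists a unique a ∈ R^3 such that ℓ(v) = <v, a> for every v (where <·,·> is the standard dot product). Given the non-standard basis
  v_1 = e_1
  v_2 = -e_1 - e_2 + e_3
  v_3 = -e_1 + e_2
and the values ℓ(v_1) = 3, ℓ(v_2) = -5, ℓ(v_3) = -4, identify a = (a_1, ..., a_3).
a = (3, -1, -3)

Write a = (a_1, ..., a_3) in the standard basis. For each basis vector v_i, ℓ(v_i) = <v_i, a> is a linear equation in the a_j's. Collect the n equations into a matrix system V a = ℓ, where row i of V is v_i (expressed in the standard basis). Since V is invertible (lower-triangular with 1s on the diagonal, up to permutation), solve by back-substitution:
  V =
[[1, 0, 0],
 [-1, -1, 1],
 [-1, 1, 0]]
  V a = (3, -5, -4)
Solving gives a = (3, -1, -3).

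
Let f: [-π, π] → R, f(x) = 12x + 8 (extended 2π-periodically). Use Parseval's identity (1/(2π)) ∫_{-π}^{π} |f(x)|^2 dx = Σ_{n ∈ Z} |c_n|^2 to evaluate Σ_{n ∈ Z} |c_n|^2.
Σ |c_n|^2 = 48π^2 + 64

Expand and integrate term by term over [-π, π]:
  ∫ (12x)^2 dx = 144·(2π^3/3); ∫ 2·12·(8)·x dx = 0 (odd integrand); ∫ 8^2 dx = 64·2π.
So (1/(2π)) ∫_{-π}^{π} (12x + 8)^2 dx = 144π^2/3 + 64 = 48π^2 + 64.
Parseval ⇒ Σ |c_n|^2 = 48π^2 + 64.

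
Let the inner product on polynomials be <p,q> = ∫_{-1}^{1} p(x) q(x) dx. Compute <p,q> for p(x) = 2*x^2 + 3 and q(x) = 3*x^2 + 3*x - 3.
<p,q> = -68/5

Expand the product: p(x)·q(x) = 6*x^4 + 6*x^3 + 3*x^2 + 9*x - 9.
∫_{-1}^{1} of each monomial x^k gives [2/(k+1) if k even, 0 if k odd]. Integrating term-by-term (or equivalently evaluating the antiderivative F(x) = 6*x^5/5 + 3*x^4/2 + x^3 + 9*x^2/2 - 9*x at the endpoints):
  F(1) − F(−1) = -4/5 − (64/5) = -68/5.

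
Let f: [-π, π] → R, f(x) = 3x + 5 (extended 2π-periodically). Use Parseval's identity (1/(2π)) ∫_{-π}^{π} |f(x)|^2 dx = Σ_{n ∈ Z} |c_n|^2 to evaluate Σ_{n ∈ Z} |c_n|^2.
Σ |c_n|^2 = 3π^2 + 25

Expand and integrate term by term over [-π, π]:
  ∫ (3x)^2 dx = 9·(2π^3/3); ∫ 2·3·(5)·x dx = 0 (odd integrand); ∫ 5^2 dx = 25·2π.
So (1/(2π)) ∫_{-π}^{π} (3x + 5)^2 dx = 9π^2/3 + 25 = 3π^2 + 25.
Parseval ⇒ Σ |c_n|^2 = 3π^2 + 25.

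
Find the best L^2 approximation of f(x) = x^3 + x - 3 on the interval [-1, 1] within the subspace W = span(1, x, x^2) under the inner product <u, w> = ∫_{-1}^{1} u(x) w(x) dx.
g(x) = 8*x/5 - 3

The best approximation g ∈ W is the orthogonal projection of f onto W. Writing g = a_0 + a_1 x + a_2 x^2, the coefficients solve the normal equations G · a = b where
  G_{ij} = <φ_i, φ_j> and b_i = <f, φ_i>, with φ_0 = 1, φ_1 = x, φ_2 = x^2.
G =
  [2, 0, 2/3]
  [0, 2/3, 0]
  [2/3, 0, 2/5],
b = (-6, 16/15, -2).
Solving gives a_0 = -3, a_1 = 8/5, a_2 = 0, so
  g(x) = 8*x/5 - 3.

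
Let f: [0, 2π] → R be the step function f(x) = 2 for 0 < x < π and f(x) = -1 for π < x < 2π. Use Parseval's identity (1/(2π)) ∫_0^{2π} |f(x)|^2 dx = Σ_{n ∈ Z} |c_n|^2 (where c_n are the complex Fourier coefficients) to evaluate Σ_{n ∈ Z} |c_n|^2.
Σ |c_n|^2 = 5/2

Parseval equates the L^2 energy of f (normalised by 1/(2π)) with the ℓ^2 sum of its Fourier coefficients: (1/(2π)) ∫_0^{2π} |f|^2 = Σ |c_n|^2.
Compute the left side: (1/(2π)) [∫_0^π 2^2 dx + ∫_π^{2π} (-1)^2 dx] = (1/(2π)) · (4π + 1π) = (4 + 1)/2 = 5/2.
So Σ_{n ∈ Z} |c_n|^2 = 5/2.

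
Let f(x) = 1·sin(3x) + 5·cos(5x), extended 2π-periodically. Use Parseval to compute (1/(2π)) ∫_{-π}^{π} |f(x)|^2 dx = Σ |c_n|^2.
Σ |c_n|^2 = 13

Expand |f|^2 and use orthogonality of {sin(nx), cos(mx)} on [-π, π]:
  ∫_{-π}^{π} sin(nx)^2 dx = π, ∫ cos(mx)^2 dx = π, and cross terms integrate to 0.
So ∫_{-π}^{π} f(x)^2 dx = 1^2 · π + 5^2 · π = (1 + 25)π.
Divide by 2π: (1 + 25)/2 = 13.
By Parseval, this equals Σ |c_n|^2.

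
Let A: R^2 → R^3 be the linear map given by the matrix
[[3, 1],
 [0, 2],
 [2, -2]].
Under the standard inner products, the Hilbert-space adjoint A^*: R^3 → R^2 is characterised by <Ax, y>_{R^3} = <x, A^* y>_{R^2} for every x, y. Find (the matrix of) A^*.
A^* = A^T =
[[3, 0, 2],
 [1, 2, -2]]

For real matrices with standard dot products, the defining identity <Ax, y> = <x, A^* y> gives (Ax)^T y = x^T (A^*) y, i.e. x^T A^T y = x^T (A^*) y. Since this holds for all x, y, we must have A^* = A^T. Therefore
A^* =
[[3, 0, 2],
 [1, 2, -2]].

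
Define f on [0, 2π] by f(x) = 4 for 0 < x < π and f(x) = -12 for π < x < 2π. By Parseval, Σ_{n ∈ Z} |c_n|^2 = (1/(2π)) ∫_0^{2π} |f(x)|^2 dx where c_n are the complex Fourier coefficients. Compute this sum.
Σ |c_n|^2 = 80

Parseval equates the L^2 energy of f (normalised by 1/(2π)) with the ℓ^2 sum of its Fourier coefficients: (1/(2π)) ∫_0^{2π} |f|^2 = Σ |c_n|^2.
Compute the left side: (1/(2π)) [∫_0^π 4^2 dx + ∫_π^{2π} (-12)^2 dx] = (1/(2π)) · (16π + 144π) = (16 + 144)/2 = 80.
So Σ_{n ∈ Z} |c_n|^2 = 80.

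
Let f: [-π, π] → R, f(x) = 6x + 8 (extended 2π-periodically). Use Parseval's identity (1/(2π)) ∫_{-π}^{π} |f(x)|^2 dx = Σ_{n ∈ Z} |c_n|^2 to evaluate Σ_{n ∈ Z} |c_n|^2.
Σ |c_n|^2 = 12π^2 + 64

Expand and integrate term by term over [-π, π]:
  ∫ (6x)^2 dx = 36·(2π^3/3); ∫ 2·6·(8)·x dx = 0 (odd integrand); ∫ 8^2 dx = 64·2π.
So (1/(2π)) ∫_{-π}^{π} (6x + 8)^2 dx = 36π^2/3 + 64 = 12π^2 + 64.
Parseval ⇒ Σ |c_n|^2 = 12π^2 + 64.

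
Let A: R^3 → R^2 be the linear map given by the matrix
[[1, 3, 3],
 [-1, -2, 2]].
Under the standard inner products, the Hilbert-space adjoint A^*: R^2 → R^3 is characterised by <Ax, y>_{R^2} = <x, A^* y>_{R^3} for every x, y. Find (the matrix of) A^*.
A^* = A^T =
[[1, -1],
 [3, -2],
 [3, 2]]

For real matrices with standard dot products, the defining identity <Ax, y> = <x, A^* y> gives (Ax)^T y = x^T (A^*) y, i.e. x^T A^T y = x^T (A^*) y. Since this holds for all x, y, we must have A^* = A^T. Therefore
A^* =
[[1, -1],
 [3, -2],
 [3, 2]].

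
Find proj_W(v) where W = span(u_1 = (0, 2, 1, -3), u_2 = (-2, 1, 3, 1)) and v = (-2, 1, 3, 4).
proj_W(v) = (-266/103, -8/103, 657/206, 689/206)

Set up U = [u_1 | ... | u_2] ∈ R^(4×2). The projector onto W = col(U) is P = U (U^T U)^(-1) U^T.
Compute U^T U =
  [14, 2]
  [2, 15],
and U^T v = (-7, 18).
Solve U^T U · c = U^T v for the coefficients: c = (-141/206, 133/103). The projection is proj_W(v) = U c.
Check: (v - proj_W(v)) · u_1 = 0  (should be 0).
Check: (v - proj_W(v)) · u_2 = 0  (should be 0).
Result: proj_W(v) = (-266/103, -8/103, 657/206, 689/206).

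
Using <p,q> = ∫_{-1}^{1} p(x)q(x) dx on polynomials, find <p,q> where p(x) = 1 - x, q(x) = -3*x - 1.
<p,q> = 0

Expand the product: p(x)·q(x) = 3*x^2 - 2*x - 1.
∫_{-1}^{1} of each monomial x^k gives [2/(k+1) if k even, 0 if k odd]. Integrating term-by-term (or equivalently evaluating the antiderivative F(x) = x^3 - x^2 - x at the endpoints):
  F(1) − F(−1) = -1 − (-1) = 0.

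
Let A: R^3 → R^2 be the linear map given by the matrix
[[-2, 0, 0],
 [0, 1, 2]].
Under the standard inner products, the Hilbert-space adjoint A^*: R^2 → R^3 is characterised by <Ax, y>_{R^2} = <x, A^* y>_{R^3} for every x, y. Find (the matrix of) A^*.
A^* = A^T =
[[-2, 0],
 [0, 1],
 [0, 2]]

For real matrices with standard dot products, the defining identity <Ax, y> = <x, A^* y> gives (Ax)^T y = x^T (A^*) y, i.e. x^T A^T y = x^T (A^*) y. Since this holds for all x, y, we must have A^* = A^T. Therefore
A^* =
[[-2, 0],
 [0, 1],
 [0, 2]].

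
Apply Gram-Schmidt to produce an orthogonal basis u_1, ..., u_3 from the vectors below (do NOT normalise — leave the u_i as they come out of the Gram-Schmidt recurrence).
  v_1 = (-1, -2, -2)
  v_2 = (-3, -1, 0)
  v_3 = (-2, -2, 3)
Orthogonal basis:
  u_1 = (-1, -2, -2)
  u_2 = (-22/9, 1/9, 10/9)
  u_3 = (46/65, -138/65, 23/13)

Apply the Gram-Schmidt recurrence
  u_1 = v_1
  u_i = v_i − Σ_{j<i} ((v_i · u_j) / (u_j · u_j)) · u_j.

Step by step this gives:
  u_1 = (-1, -2, -2)
  u_2 = (-22/9, 1/9, 10/9)
  u_3 = (46/65, -138/65, 23/13)

Orthogonality check:
  u_2 · u_1 = 0 (should be 0)
  u_3 · u_1 = 0 (should be 0)
  u_3 · u_2 = 0 (should be 0)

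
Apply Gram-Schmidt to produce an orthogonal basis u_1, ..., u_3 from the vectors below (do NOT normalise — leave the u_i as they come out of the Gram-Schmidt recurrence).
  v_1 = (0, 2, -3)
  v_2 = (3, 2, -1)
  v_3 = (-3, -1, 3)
Orthogonal basis:
  u_1 = (0, 2, -3)
  u_2 = (3, 12/13, 8/13)
  u_3 = (-12/19, 27/19, 18/19)

Apply the Gram-Schmidt recurrence
  u_1 = v_1
  u_i = v_i − Σ_{j<i} ((v_i · u_j) / (u_j · u_j)) · u_j.

Step by step this gives:
  u_1 = (0, 2, -3)
  u_2 = (3, 12/13, 8/13)
  u_3 = (-12/19, 27/19, 18/19)

Orthogonality check:
  u_2 · u_1 = 0 (should be 0)
  u_3 · u_1 = 0 (should be 0)
  u_3 · u_2 = 0 (should be 0)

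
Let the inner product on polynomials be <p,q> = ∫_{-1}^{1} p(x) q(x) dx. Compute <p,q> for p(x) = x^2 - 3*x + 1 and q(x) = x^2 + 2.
<p,q> = 32/5

Expand the product: p(x)·q(x) = x^4 - 3*x^3 + 3*x^2 - 6*x + 2.
∫_{-1}^{1} of each monomial x^k gives [2/(k+1) if k even, 0 if k odd]. Integrating term-by-term (or equivalently evaluating the antiderivative F(x) = x^5/5 - 3*x^4/4 + x^3 - 3*x^2 + 2*x at the endpoints):
  F(1) − F(−1) = -11/20 − (-139/20) = 32/5.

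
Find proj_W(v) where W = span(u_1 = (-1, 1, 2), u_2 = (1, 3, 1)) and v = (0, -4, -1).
proj_W(v) = (-4/5, -88/25, -41/25)

Set up U = [u_1 | ... | u_2] ∈ R^(3×2). The projector onto W = col(U) is P = U (U^T U)^(-1) U^T.
Compute U^T U =
  [6, 4]
  [4, 11],
and U^T v = (-6, -13).
Solve U^T U · c = U^T v for the coefficients: c = (-7/25, -27/25). The projection is proj_W(v) = U c.
Check: (v - proj_W(v)) · u_1 = 0  (should be 0).
Check: (v - proj_W(v)) · u_2 = 0  (should be 0).
Result: proj_W(v) = (-4/5, -88/25, -41/25).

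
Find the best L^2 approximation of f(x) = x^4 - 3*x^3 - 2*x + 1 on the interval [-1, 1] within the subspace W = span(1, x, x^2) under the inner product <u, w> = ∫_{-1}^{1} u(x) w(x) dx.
g(x) = 6*x^2/7 - 19*x/5 + 32/35

The best approximation g ∈ W is the orthogonal projection of f onto W. Writing g = a_0 + a_1 x + a_2 x^2, the coefficients solve the normal equations G · a = b where
  G_{ij} = <φ_i, φ_j> and b_i = <f, φ_i>, with φ_0 = 1, φ_1 = x, φ_2 = x^2.
G =
  [2, 0, 2/3]
  [0, 2/3, 0]
  [2/3, 0, 2/5],
b = (12/5, -38/15, 20/21).
Solving gives a_0 = 32/35, a_1 = -19/5, a_2 = 6/7, so
  g(x) = 6*x^2/7 - 19*x/5 + 32/35.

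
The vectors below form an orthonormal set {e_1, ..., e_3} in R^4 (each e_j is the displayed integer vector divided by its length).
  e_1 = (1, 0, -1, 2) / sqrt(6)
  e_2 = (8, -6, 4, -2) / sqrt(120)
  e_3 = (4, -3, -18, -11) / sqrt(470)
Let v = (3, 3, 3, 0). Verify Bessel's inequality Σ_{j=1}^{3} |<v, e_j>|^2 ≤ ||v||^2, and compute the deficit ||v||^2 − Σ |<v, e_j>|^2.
Σ |<v, e_j>|^2 = 387/47; ||v||^2 = 27; deficit = 882/47

Write each e_j = u_j / sqrt(<u_j, u_j>) where u_j is the displayed integer vector. Then <v, e_j> = <v, u_j> / sqrt(<u_j, u_j>), so |<v, e_j>|^2 = <v, u_j>^2 / <u_j, u_j>.
Coefficients: <v, e_1> = 0/sqrt(6), <v, e_2> = 18/sqrt(120), <v, e_3> = -51/sqrt(470).
Square and sum: Σ |<v, e_j>|^2 = 387/47.
Compute ||v||^2 = v·v = 27.
Deficit = 27 − 387/47 = 882/47 ≥ 0, confirming Bessel's inequality. (The deficit equals ||v − Σ <v,e_j> e_j||^2, the squared distance from v to span{e_j}.)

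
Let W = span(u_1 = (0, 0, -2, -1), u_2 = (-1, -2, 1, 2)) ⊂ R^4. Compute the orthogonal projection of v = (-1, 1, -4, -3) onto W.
proj_W(v) = (11/34, 11/17, -143/34, -44/17)

Set up U = [u_1 | ... | u_2] ∈ R^(4×2). The projector onto W = col(U) is P = U (U^T U)^(-1) U^T.
Compute U^T U =
  [5, -4]
  [-4, 10],
and U^T v = (11, -11).
Solve U^T U · c = U^T v for the coefficients: c = (33/17, -11/34). The projection is proj_W(v) = U c.
Check: (v - proj_W(v)) · u_1 = 0  (should be 0).
Check: (v - proj_W(v)) · u_2 = 0  (should be 0).
Result: proj_W(v) = (11/34, 11/17, -143/34, -44/17).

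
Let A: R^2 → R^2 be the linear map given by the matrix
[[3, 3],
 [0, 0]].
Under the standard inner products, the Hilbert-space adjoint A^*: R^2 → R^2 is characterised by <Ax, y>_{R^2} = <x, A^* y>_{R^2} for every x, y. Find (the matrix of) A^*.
A^* = A^T =
[[3, 0],
 [3, 0]]

For real matrices with standard dot products, the defining identity <Ax, y> = <x, A^* y> gives (Ax)^T y = x^T (A^*) y, i.e. x^T A^T y = x^T (A^*) y. Since this holds for all x, y, we must have A^* = A^T. Therefore
A^* =
[[3, 0],
 [3, 0]].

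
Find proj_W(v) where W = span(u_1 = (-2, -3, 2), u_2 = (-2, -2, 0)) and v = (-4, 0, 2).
proj_W(v) = (-16/9, -20/9, 8/9)

Set up U = [u_1 | ... | u_2] ∈ R^(3×2). The projector onto W = col(U) is P = U (U^T U)^(-1) U^T.
Compute U^T U =
  [17, 10]
  [10, 8],
and U^T v = (12, 8).
Solve U^T U · c = U^T v for the coefficients: c = (4/9, 4/9). The projection is proj_W(v) = U c.
Check: (v - proj_W(v)) · u_1 = 0  (should be 0).
Check: (v - proj_W(v)) · u_2 = 0  (should be 0).
Result: proj_W(v) = (-16/9, -20/9, 8/9).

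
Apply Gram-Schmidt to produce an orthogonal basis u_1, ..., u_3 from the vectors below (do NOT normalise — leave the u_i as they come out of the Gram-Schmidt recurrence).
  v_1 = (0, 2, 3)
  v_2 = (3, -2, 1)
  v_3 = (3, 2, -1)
Orthogonal basis:
  u_1 = (0, 2, 3)
  u_2 = (3, -24/13, 16/13)
  u_3 = (384/181, 432/181, -288/181)

Apply the Gram-Schmidt recurrence
  u_1 = v_1
  u_i = v_i − Σ_{j<i} ((v_i · u_j) / (u_j · u_j)) · u_j.

Step by step this gives:
  u_1 = (0, 2, 3)
  u_2 = (3, -24/13, 16/13)
  u_3 = (384/181, 432/181, -288/181)

Orthogonality check:
  u_2 · u_1 = 0 (should be 0)
  u_3 · u_1 = 0 (should be 0)
  u_3 · u_2 = 0 (should be 0)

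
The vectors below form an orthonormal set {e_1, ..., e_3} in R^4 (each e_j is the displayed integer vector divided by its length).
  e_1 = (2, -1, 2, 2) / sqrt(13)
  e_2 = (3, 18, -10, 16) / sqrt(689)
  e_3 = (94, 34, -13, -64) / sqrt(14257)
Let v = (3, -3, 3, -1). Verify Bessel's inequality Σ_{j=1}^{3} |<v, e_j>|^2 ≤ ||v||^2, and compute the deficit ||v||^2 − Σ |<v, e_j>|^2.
Σ |<v, e_j>|^2 = 7523/269; ||v||^2 = 28; deficit = 9/269

Write each e_j = u_j / sqrt(<u_j, u_j>) where u_j is the displayed integer vector. Then <v, e_j> = <v, u_j> / sqrt(<u_j, u_j>), so |<v, e_j>|^2 = <v, u_j>^2 / <u_j, u_j>.
Coefficients: <v, e_1> = 13/sqrt(13), <v, e_2> = -91/sqrt(689), <v, e_3> = 205/sqrt(14257).
Square and sum: Σ |<v, e_j>|^2 = 7523/269.
Compute ||v||^2 = v·v = 28.
Deficit = 28 − 7523/269 = 9/269 ≥ 0, confirming Bessel's inequality. (The deficit equals ||v − Σ <v,e_j> e_j||^2, the squared distance from v to span{e_j}.)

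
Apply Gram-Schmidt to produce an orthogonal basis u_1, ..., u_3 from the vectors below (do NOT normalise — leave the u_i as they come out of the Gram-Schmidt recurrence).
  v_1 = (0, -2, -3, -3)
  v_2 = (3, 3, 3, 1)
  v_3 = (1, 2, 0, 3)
Orthogonal basis:
  u_1 = (0, -2, -3, -3)
  u_2 = (3, 15/11, 6/11, -16/11)
  u_3 = (101/146, 99/146, -267/146, 201/146)

Apply the Gram-Schmidt recurrence
  u_1 = v_1
  u_i = v_i − Σ_{j<i} ((v_i · u_j) / (u_j · u_j)) · u_j.

Step by step this gives:
  u_1 = (0, -2, -3, -3)
  u_2 = (3, 15/11, 6/11, -16/11)
  u_3 = (101/146, 99/146, -267/146, 201/146)

Orthogonality check:
  u_2 · u_1 = 0 (should be 0)
  u_3 · u_1 = 0 (should be 0)
  u_3 · u_2 = 0 (should be 0)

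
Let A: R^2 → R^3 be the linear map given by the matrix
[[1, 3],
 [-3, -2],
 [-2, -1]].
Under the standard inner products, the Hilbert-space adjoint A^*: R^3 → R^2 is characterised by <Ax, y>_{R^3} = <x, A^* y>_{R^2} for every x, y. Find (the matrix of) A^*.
A^* = A^T =
[[1, -3, -2],
 [3, -2, -1]]

For real matrices with standard dot products, the defining identity <Ax, y> = <x, A^* y> gives (Ax)^T y = x^T (A^*) y, i.e. x^T A^T y = x^T (A^*) y. Since this holds for all x, y, we must have A^* = A^T. Therefore
A^* =
[[1, -3, -2],
 [3, -2, -1]].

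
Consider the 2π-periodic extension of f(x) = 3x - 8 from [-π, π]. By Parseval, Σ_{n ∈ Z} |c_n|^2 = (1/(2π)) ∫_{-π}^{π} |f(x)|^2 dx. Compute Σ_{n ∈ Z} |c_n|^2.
Σ |c_n|^2 = 3π^2 + 64

Expand and integrate term by term over [-π, π]:
  ∫ (3x)^2 dx = 9·(2π^3/3); ∫ 2·3·(-8)·x dx = 0 (odd integrand); ∫ (-8)^2 dx = 64·2π.
So (1/(2π)) ∫_{-π}^{π} (3x - 8)^2 dx = 9π^2/3 + 64 = 3π^2 + 64.
Parseval ⇒ Σ |c_n|^2 = 3π^2 + 64.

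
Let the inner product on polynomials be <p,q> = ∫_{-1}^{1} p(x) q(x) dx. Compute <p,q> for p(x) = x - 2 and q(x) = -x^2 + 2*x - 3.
<p,q> = 44/3

Expand the product: p(x)·q(x) = -x^3 + 4*x^2 - 7*x + 6.
∫_{-1}^{1} of each monomial x^k gives [2/(k+1) if k even, 0 if k odd]. Integrating term-by-term (or equivalently evaluating the antiderivative F(x) = -x^4/4 + 4*x^3/3 - 7*x^2/2 + 6*x at the endpoints):
  F(1) − F(−1) = 43/12 − (-133/12) = 44/3.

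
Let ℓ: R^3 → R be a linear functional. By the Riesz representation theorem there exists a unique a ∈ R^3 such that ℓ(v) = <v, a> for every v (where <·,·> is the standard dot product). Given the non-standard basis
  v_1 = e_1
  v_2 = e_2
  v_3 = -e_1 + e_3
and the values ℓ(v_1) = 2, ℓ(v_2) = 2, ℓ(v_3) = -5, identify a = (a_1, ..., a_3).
a = (2, 2, -3)

Write a = (a_1, ..., a_3) in the standard basis. For each basis vector v_i, ℓ(v_i) = <v_i, a> is a linear equation in the a_j's. Collect the n equations into a matrix system V a = ℓ, where row i of V is v_i (expressed in the standard basis). Since V is invertible (lower-triangular with 1s on the diagonal, up to permutation), solve by back-substitution:
  V =
[[1, 0, 0],
 [0, 1, 0],
 [-1, 0, 1]]
  V a = (2, 2, -5)
Solving gives a = (2, 2, -3).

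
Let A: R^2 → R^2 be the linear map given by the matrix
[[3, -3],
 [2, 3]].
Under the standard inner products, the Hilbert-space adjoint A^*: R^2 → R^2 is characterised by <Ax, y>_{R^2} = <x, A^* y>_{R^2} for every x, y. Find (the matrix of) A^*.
A^* = A^T =
[[3, 2],
 [-3, 3]]

For real matrices with standard dot products, the defining identity <Ax, y> = <x, A^* y> gives (Ax)^T y = x^T (A^*) y, i.e. x^T A^T y = x^T (A^*) y. Since this holds for all x, y, we must have A^* = A^T. Therefore
A^* =
[[3, 2],
 [-3, 3]].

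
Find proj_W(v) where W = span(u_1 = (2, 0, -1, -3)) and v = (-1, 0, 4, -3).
proj_W(v) = (3/7, 0, -3/14, -9/14)

Set up U = [u_1 | ... | u_1] ∈ R^(4×1). The projector onto W = col(U) is P = U (U^T U)^(-1) U^T.
Compute U^T U =
  [14],
and U^T v = (3).
Solve U^T U · c = U^T v for the coefficients: c = (3/14). The projection is proj_W(v) = U c.
Check: (v - proj_W(v)) · u_1 = 0  (should be 0).
Result: proj_W(v) = (3/7, 0, -3/14, -9/14).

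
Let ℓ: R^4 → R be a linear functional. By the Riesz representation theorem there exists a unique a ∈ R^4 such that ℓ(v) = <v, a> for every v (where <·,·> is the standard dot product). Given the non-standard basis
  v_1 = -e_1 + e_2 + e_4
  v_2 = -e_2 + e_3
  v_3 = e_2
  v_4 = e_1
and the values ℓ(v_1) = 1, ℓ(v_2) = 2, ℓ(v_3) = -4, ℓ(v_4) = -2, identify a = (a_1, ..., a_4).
a = (-2, -4, -2, 3)

Write a = (a_1, ..., a_4) in the standard basis. For each basis vector v_i, ℓ(v_i) = <v_i, a> is a linear equation in the a_j's. Collect the n equations into a matrix system V a = ℓ, where row i of V is v_i (expressed in the standard basis). Since V is invertible (lower-triangular with 1s on the diagonal, up to permutation), solve by back-substitution:
  V =
[[-1, 1, 0, 1],
 [0, -1, 1, 0],
 [0, 1, 0, 0],
 [1, 0, 0, 0]]
  V a = (1, 2, -4, -2)
Solving gives a = (-2, -4, -2, 3).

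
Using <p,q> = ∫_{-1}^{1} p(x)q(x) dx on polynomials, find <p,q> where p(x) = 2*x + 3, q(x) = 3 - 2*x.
<p,q> = 46/3

Expand the product: p(x)·q(x) = 9 - 4*x^2.
∫_{-1}^{1} of each monomial x^k gives [2/(k+1) if k even, 0 if k odd]. Integrating term-by-term (or equivalently evaluating the antiderivative F(x) = -4*x^3/3 + 9*x at the endpoints):
  F(1) − F(−1) = 23/3 − (-23/3) = 46/3.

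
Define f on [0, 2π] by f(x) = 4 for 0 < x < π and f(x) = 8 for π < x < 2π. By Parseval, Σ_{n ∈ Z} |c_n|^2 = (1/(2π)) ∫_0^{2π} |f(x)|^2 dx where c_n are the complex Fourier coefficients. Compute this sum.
Σ |c_n|^2 = 40

Parseval equates the L^2 energy of f (normalised by 1/(2π)) with the ℓ^2 sum of its Fourier coefficients: (1/(2π)) ∫_0^{2π} |f|^2 = Σ |c_n|^2.
Compute the left side: (1/(2π)) [∫_0^π 4^2 dx + ∫_π^{2π} 8^2 dx] = (1/(2π)) · (16π + 64π) = (16 + 64)/2 = 40.
So Σ_{n ∈ Z} |c_n|^2 = 40.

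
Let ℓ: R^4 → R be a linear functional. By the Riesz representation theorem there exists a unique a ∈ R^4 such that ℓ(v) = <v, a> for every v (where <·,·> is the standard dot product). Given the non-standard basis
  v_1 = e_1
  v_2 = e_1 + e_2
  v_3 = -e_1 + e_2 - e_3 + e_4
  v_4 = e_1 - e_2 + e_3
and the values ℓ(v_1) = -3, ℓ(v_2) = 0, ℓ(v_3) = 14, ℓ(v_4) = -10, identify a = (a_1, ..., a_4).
a = (-3, 3, -4, 4)

Write a = (a_1, ..., a_4) in the standard basis. For each basis vector v_i, ℓ(v_i) = <v_i, a> is a linear equation in the a_j's. Collect the n equations into a matrix system V a = ℓ, where row i of V is v_i (expressed in the standard basis). Since V is invertible (lower-triangular with 1s on the diagonal, up to permutation), solve by back-substitution:
  V =
[[1, 0, 0, 0],
 [1, 1, 0, 0],
 [-1, 1, -1, 1],
 [1, -1, 1, 0]]
  V a = (-3, 0, 14, -10)
Solving gives a = (-3, 3, -4, 4).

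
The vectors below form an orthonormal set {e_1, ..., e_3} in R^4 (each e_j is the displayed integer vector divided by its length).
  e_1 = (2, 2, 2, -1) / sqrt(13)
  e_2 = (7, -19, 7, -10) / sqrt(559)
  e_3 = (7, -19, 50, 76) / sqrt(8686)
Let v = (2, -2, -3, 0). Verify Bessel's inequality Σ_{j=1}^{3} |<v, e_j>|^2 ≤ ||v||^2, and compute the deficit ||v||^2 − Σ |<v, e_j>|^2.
Σ |<v, e_j>|^2 = 565/101; ||v||^2 = 17; deficit = 1152/101

Write each e_j = u_j / sqrt(<u_j, u_j>) where u_j is the displayed integer vector. Then <v, e_j> = <v, u_j> / sqrt(<u_j, u_j>), so |<v, e_j>|^2 = <v, u_j>^2 / <u_j, u_j>.
Coefficients: <v, e_1> = -6/sqrt(13), <v, e_2> = 31/sqrt(559), <v, e_3> = -98/sqrt(8686).
Square and sum: Σ |<v, e_j>|^2 = 565/101.
Compute ||v||^2 = v·v = 17.
Deficit = 17 − 565/101 = 1152/101 ≥ 0, confirming Bessel's inequality. (The deficit equals ||v − Σ <v,e_j> e_j||^2, the squared distance from v to span{e_j}.)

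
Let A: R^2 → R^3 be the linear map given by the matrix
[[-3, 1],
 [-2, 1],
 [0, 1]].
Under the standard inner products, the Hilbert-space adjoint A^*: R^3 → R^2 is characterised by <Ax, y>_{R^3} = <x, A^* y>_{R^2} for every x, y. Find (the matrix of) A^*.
A^* = A^T =
[[-3, -2, 0],
 [1, 1, 1]]

For real matrices with standard dot products, the defining identity <Ax, y> = <x, A^* y> gives (Ax)^T y = x^T (A^*) y, i.e. x^T A^T y = x^T (A^*) y. Since this holds for all x, y, we must have A^* = A^T. Therefore
A^* =
[[-3, -2, 0],
 [1, 1, 1]].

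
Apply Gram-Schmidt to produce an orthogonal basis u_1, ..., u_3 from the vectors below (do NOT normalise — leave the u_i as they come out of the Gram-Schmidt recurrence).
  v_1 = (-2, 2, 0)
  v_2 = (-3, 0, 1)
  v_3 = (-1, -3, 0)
Orthogonal basis:
  u_1 = (-2, 2, 0)
  u_2 = (-3/2, -3/2, 1)
  u_3 = (-4/11, -4/11, -12/11)

Apply the Gram-Schmidt recurrence
  u_1 = v_1
  u_i = v_i − Σ_{j<i} ((v_i · u_j) / (u_j · u_j)) · u_j.

Step by step this gives:
  u_1 = (-2, 2, 0)
  u_2 = (-3/2, -3/2, 1)
  u_3 = (-4/11, -4/11, -12/11)

Orthogonality check:
  u_2 · u_1 = 0 (should be 0)
  u_3 · u_1 = 0 (should be 0)
  u_3 · u_2 = 0 (should be 0)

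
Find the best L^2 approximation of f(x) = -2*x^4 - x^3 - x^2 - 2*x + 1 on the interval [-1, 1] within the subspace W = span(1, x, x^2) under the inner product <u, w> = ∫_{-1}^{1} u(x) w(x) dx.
g(x) = -19*x^2/7 - 13*x/5 + 41/35

The best approximation g ∈ W is the orthogonal projection of f onto W. Writing g = a_0 + a_1 x + a_2 x^2, the coefficients solve the normal equations G · a = b where
  G_{ij} = <φ_i, φ_j> and b_i = <f, φ_i>, with φ_0 = 1, φ_1 = x, φ_2 = x^2.
G =
  [2, 0, 2/3]
  [0, 2/3, 0]
  [2/3, 0, 2/5],
b = (8/15, -26/15, -32/105).
Solving gives a_0 = 41/35, a_1 = -13/5, a_2 = -19/7, so
  g(x) = -19*x^2/7 - 13*x/5 + 41/35.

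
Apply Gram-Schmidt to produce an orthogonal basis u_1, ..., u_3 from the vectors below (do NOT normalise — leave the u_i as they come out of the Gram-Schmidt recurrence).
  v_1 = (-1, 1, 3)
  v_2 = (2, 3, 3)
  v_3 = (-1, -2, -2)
Orthogonal basis:
  u_1 = (-1, 1, 3)
  u_2 = (32/11, 23/11, 3/11)
  u_3 = (6/71, -9/71, 5/71)

Apply the Gram-Schmidt recurrence
  u_1 = v_1
  u_i = v_i − Σ_{j<i} ((v_i · u_j) / (u_j · u_j)) · u_j.

Step by step this gives:
  u_1 = (-1, 1, 3)
  u_2 = (32/11, 23/11, 3/11)
  u_3 = (6/71, -9/71, 5/71)

Orthogonality check:
  u_2 · u_1 = 0 (should be 0)
  u_3 · u_1 = 0 (should be 0)
  u_3 · u_2 = 0 (should be 0)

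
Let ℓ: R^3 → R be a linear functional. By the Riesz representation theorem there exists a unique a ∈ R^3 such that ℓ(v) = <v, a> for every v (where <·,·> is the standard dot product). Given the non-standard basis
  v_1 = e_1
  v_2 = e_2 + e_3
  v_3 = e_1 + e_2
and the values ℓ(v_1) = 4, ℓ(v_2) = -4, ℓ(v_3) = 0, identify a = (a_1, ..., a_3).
a = (4, -4, 0)

Write a = (a_1, ..., a_3) in the standard basis. For each basis vector v_i, ℓ(v_i) = <v_i, a> is a linear equation in the a_j's. Collect the n equations into a matrix system V a = ℓ, where row i of V is v_i (expressed in the standard basis). Since V is invertible (lower-triangular with 1s on the diagonal, up to permutation), solve by back-substitution:
  V =
[[1, 0, 0],
 [0, 1, 1],
 [1, 1, 0]]
  V a = (4, -4, 0)
Solving gives a = (4, -4, 0).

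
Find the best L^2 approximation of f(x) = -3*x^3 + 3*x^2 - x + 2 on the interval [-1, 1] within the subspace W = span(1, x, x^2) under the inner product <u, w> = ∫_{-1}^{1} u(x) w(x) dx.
g(x) = 3*x^2 - 14*x/5 + 2

The best approximation g ∈ W is the orthogonal projection of f onto W. Writing g = a_0 + a_1 x + a_2 x^2, the coefficients solve the normal equations G · a = b where
  G_{ij} = <φ_i, φ_j> and b_i = <f, φ_i>, with φ_0 = 1, φ_1 = x, φ_2 = x^2.
G =
  [2, 0, 2/3]
  [0, 2/3, 0]
  [2/3, 0, 2/5],
b = (6, -28/15, 38/15).
Solving gives a_0 = 2, a_1 = -14/5, a_2 = 3, so
  g(x) = 3*x^2 - 14*x/5 + 2.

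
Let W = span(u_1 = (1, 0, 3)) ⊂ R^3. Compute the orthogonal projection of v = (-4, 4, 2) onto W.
proj_W(v) = (1/5, 0, 3/5)

Set up U = [u_1 | ... | u_1] ∈ R^(3×1). The projector onto W = col(U) is P = U (U^T U)^(-1) U^T.
Compute U^T U =
  [10],
and U^T v = (2).
Solve U^T U · c = U^T v for the coefficients: c = (1/5). The projection is proj_W(v) = U c.
Check: (v - proj_W(v)) · u_1 = 0  (should be 0).
Result: proj_W(v) = (1/5, 0, 3/5).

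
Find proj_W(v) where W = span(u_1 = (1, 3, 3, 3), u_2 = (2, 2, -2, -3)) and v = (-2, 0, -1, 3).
proj_W(v) = (-79/77, -1, 83/77, 123/77)

Set up U = [u_1 | ... | u_2] ∈ R^(4×2). The projector onto W = col(U) is P = U (U^T U)^(-1) U^T.
Compute U^T U =
  [28, -7]
  [-7, 21],
and U^T v = (4, -11).
Solve U^T U · c = U^T v for the coefficients: c = (1/77, -40/77). The projection is proj_W(v) = U c.
Check: (v - proj_W(v)) · u_1 = 0  (should be 0).
Check: (v - proj_W(v)) · u_2 = 0  (should be 0).
Result: proj_W(v) = (-79/77, -1, 83/77, 123/77).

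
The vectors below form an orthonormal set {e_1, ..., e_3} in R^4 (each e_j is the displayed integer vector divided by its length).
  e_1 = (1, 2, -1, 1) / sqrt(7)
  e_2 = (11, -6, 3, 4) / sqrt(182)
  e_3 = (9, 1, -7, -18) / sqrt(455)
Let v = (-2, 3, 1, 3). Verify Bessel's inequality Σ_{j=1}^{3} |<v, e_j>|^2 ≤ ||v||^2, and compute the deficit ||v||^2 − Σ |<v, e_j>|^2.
Σ |<v, e_j>|^2 = 1489/70; ||v||^2 = 23; deficit = 121/70

Write each e_j = u_j / sqrt(<u_j, u_j>) where u_j is the displayed integer vector. Then <v, e_j> = <v, u_j> / sqrt(<u_j, u_j>), so |<v, e_j>|^2 = <v, u_j>^2 / <u_j, u_j>.
Coefficients: <v, e_1> = 6/sqrt(7), <v, e_2> = -25/sqrt(182), <v, e_3> = -76/sqrt(455).
Square and sum: Σ |<v, e_j>|^2 = 1489/70.
Compute ||v||^2 = v·v = 23.
Deficit = 23 − 1489/70 = 121/70 ≥ 0, confirming Bessel's inequality. (The deficit equals ||v − Σ <v,e_j> e_j||^2, the squared distance from v to span{e_j}.)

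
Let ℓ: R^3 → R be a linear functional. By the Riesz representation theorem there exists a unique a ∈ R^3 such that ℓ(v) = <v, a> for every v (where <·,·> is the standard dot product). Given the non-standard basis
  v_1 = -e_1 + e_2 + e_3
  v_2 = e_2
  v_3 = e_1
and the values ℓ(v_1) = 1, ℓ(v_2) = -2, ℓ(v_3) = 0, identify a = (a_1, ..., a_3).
a = (0, -2, 3)

Write a = (a_1, ..., a_3) in the standard basis. For each basis vector v_i, ℓ(v_i) = <v_i, a> is a linear equation in the a_j's. Collect the n equations into a matrix system V a = ℓ, where row i of V is v_i (expressed in the standard basis). Since V is invertible (lower-triangular with 1s on the diagonal, up to permutation), solve by back-substitution:
  V =
[[-1, 1, 1],
 [0, 1, 0],
 [1, 0, 0]]
  V a = (1, -2, 0)
Solving gives a = (0, -2, 3).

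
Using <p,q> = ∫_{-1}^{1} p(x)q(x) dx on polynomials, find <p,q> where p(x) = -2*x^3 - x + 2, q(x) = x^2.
<p,q> = 4/3

Expand the product: p(x)·q(x) = -2*x^5 - x^3 + 2*x^2.
∫_{-1}^{1} of each monomial x^k gives [2/(k+1) if k even, 0 if k odd]. Integrating term-by-term (or equivalently evaluating the antiderivative F(x) = -x^6/3 - x^4/4 + 2*x^3/3 at the endpoints):
  F(1) − F(−1) = 1/12 − (-5/4) = 4/3.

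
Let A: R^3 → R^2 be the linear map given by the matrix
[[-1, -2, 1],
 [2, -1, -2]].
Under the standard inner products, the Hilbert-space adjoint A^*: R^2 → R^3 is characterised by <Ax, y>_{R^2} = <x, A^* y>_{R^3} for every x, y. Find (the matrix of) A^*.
A^* = A^T =
[[-1, 2],
 [-2, -1],
 [1, -2]]

For real matrices with standard dot products, the defining identity <Ax, y> = <x, A^* y> gives (Ax)^T y = x^T (A^*) y, i.e. x^T A^T y = x^T (A^*) y. Since this holds for all x, y, we must have A^* = A^T. Therefore
A^* =
[[-1, 2],
 [-2, -1],
 [1, -2]].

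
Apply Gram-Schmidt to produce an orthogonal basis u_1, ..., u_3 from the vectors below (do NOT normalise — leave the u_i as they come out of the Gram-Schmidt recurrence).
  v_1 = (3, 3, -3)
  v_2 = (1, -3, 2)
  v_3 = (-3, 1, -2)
Orthogonal basis:
  u_1 = (3, 3, -3)
  u_2 = (7/3, -5/3, 2/3)
  u_3 = (-4/13, -12/13, -16/13)

Apply the Gram-Schmidt recurrence
  u_1 = v_1
  u_i = v_i − Σ_{j<i} ((v_i · u_j) / (u_j · u_j)) · u_j.

Step by step this gives:
  u_1 = (3, 3, -3)
  u_2 = (7/3, -5/3, 2/3)
  u_3 = (-4/13, -12/13, -16/13)

Orthogonality check:
  u_2 · u_1 = 0 (should be 0)
  u_3 · u_1 = 0 (should be 0)
  u_3 · u_2 = 0 (should be 0)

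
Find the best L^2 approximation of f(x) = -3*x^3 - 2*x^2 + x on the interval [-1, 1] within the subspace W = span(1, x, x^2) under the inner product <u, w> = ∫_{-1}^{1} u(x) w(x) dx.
g(x) = -2*x^2 - 4*x/5

The best approximation g ∈ W is the orthogonal projection of f onto W. Writing g = a_0 + a_1 x + a_2 x^2, the coefficients solve the normal equations G · a = b where
  G_{ij} = <φ_i, φ_j> and b_i = <f, φ_i>, with φ_0 = 1, φ_1 = x, φ_2 = x^2.
G =
  [2, 0, 2/3]
  [0, 2/3, 0]
  [2/3, 0, 2/5],
b = (-4/3, -8/15, -4/5).
Solving gives a_0 = 0, a_1 = -4/5, a_2 = -2, so
  g(x) = -2*x^2 - 4*x/5.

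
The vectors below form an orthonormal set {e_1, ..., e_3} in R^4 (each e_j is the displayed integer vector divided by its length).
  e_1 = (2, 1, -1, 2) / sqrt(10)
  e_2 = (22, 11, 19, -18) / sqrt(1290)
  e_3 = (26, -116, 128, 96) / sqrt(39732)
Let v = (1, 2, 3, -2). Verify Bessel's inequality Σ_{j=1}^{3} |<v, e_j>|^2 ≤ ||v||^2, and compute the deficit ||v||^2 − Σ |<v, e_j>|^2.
Σ |<v, e_j>|^2 = 170/11; ||v||^2 = 18; deficit = 28/11

Write each e_j = u_j / sqrt(<u_j, u_j>) where u_j is the displayed integer vector. Then <v, e_j> = <v, u_j> / sqrt(<u_j, u_j>), so |<v, e_j>|^2 = <v, u_j>^2 / <u_j, u_j>.
Coefficients: <v, e_1> = -3/sqrt(10), <v, e_2> = 137/sqrt(1290), <v, e_3> = -14/sqrt(39732).
Square and sum: Σ |<v, e_j>|^2 = 170/11.
Compute ||v||^2 = v·v = 18.
Deficit = 18 − 170/11 = 28/11 ≥ 0, confirming Bessel's inequality. (The deficit equals ||v − Σ <v,e_j> e_j||^2, the squared distance from v to span{e_j}.)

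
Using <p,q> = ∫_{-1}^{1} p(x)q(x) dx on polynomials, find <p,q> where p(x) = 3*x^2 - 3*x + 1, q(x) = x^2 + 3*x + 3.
<p,q> = 118/15

Expand the product: p(x)·q(x) = 3*x^4 + 6*x^3 + x^2 - 6*x + 3.
∫_{-1}^{1} of each monomial x^k gives [2/(k+1) if k even, 0 if k odd]. Integrating term-by-term (or equivalently evaluating the antiderivative F(x) = 3*x^5/5 + 3*x^4/2 + x^3/3 - 3*x^2 + 3*x at the endpoints):
  F(1) − F(−1) = 73/30 − (-163/30) = 118/15.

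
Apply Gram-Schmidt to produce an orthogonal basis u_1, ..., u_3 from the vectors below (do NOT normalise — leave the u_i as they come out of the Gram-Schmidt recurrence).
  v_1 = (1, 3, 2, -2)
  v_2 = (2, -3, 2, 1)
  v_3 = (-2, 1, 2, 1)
Orthogonal basis:
  u_1 = (1, 3, 2, -2)
  u_2 = (41/18, -13/6, 23/9, 4/9)
  u_3 = (-600/299, 8/23, 24/13, 408/299)

Apply the Gram-Schmidt recurrence
  u_1 = v_1
  u_i = v_i − Σ_{j<i} ((v_i · u_j) / (u_j · u_j)) · u_j.

Step by step this gives:
  u_1 = (1, 3, 2, -2)
  u_2 = (41/18, -13/6, 23/9, 4/9)
  u_3 = (-600/299, 8/23, 24/13, 408/299)

Orthogonality check:
  u_2 · u_1 = 0 (should be 0)
  u_3 · u_1 = 0 (should be 0)
  u_3 · u_2 = 0 (should be 0)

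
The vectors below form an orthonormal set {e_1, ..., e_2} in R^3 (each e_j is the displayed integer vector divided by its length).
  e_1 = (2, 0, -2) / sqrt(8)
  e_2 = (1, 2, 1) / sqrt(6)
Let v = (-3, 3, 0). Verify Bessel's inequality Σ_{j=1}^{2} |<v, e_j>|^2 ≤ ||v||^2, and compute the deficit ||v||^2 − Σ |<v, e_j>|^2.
Σ |<v, e_j>|^2 = 6; ||v||^2 = 18; deficit = 12

Write each e_j = u_j / sqrt(<u_j, u_j>) where u_j is the displayed integer vector. Then <v, e_j> = <v, u_j> / sqrt(<u_j, u_j>), so |<v, e_j>|^2 = <v, u_j>^2 / <u_j, u_j>.
Coefficients: <v, e_1> = -6/sqrt(8), <v, e_2> = 3/sqrt(6).
Square and sum: Σ |<v, e_j>|^2 = 6.
Compute ||v||^2 = v·v = 18.
Deficit = 18 − 6 = 12 ≥ 0, confirming Bessel's inequality. (The deficit equals ||v − Σ <v,e_j> e_j||^2, the squared distance from v to span{e_j}.)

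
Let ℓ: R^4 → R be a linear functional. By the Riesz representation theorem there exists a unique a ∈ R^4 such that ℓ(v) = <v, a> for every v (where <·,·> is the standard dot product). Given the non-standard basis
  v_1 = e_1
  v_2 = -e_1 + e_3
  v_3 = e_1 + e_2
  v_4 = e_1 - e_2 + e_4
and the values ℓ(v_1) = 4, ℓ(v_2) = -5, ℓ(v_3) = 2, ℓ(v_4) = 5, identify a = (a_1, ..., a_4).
a = (4, -2, -1, -1)

Write a = (a_1, ..., a_4) in the standard basis. For each basis vector v_i, ℓ(v_i) = <v_i, a> is a linear equation in the a_j's. Collect the n equations into a matrix system V a = ℓ, where row i of V is v_i (expressed in the standard basis). Since V is invertible (lower-triangular with 1s on the diagonal, up to permutation), solve by back-substitution:
  V =
[[1, 0, 0, 0],
 [-1, 0, 1, 0],
 [1, 1, 0, 0],
 [1, -1, 0, 1]]
  V a = (4, -5, 2, 5)
Solving gives a = (4, -2, -1, -1).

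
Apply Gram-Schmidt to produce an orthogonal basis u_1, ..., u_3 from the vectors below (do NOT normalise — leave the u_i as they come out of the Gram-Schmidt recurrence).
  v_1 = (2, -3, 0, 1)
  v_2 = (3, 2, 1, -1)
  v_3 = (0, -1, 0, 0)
Orthogonal basis:
  u_1 = (2, -3, 0, 1)
  u_2 = (22/7, 25/14, 1, -13/14)
  u_3 = (-1/19, -30/209, 25/209, -68/209)

Apply the Gram-Schmidt recurrence
  u_1 = v_1
  u_i = v_i − Σ_{j<i} ((v_i · u_j) / (u_j · u_j)) · u_j.

Step by step this gives:
  u_1 = (2, -3, 0, 1)
  u_2 = (22/7, 25/14, 1, -13/14)
  u_3 = (-1/19, -30/209, 25/209, -68/209)

Orthogonality check:
  u_2 · u_1 = 0 (should be 0)
  u_3 · u_1 = 0 (should be 0)
  u_3 · u_2 = 0 (should be 0)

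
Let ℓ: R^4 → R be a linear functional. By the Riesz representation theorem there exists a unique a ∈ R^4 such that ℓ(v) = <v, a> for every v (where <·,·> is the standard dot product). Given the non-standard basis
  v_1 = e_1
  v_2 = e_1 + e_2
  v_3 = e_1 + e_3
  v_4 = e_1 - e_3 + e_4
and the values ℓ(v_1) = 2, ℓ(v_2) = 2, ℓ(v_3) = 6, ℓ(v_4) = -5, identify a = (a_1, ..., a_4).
a = (2, 0, 4, -3)

Write a = (a_1, ..., a_4) in the standard basis. For each basis vector v_i, ℓ(v_i) = <v_i, a> is a linear equation in the a_j's. Collect the n equations into a matrix system V a = ℓ, where row i of V is v_i (expressed in the standard basis). Since V is invertible (lower-triangular with 1s on the diagonal, up to permutation), solve by back-substitution:
  V =
[[1, 0, 0, 0],
 [1, 1, 0, 0],
 [1, 0, 1, 0],
 [1, 0, -1, 1]]
  V a = (2, 2, 6, -5)
Solving gives a = (2, 0, 4, -3).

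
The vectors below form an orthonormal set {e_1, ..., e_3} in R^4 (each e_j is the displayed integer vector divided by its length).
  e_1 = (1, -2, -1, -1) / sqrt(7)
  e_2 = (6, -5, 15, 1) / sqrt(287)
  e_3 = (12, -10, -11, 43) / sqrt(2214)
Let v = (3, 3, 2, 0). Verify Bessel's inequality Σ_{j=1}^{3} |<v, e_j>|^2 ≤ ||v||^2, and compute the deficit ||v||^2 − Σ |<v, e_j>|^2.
Σ |<v, e_j>|^2 = 202/27; ||v||^2 = 22; deficit = 392/27

Write each e_j = u_j / sqrt(<u_j, u_j>) where u_j is the displayed integer vector. Then <v, e_j> = <v, u_j> / sqrt(<u_j, u_j>), so |<v, e_j>|^2 = <v, u_j>^2 / <u_j, u_j>.
Coefficients: <v, e_1> = -5/sqrt(7), <v, e_2> = 33/sqrt(287), <v, e_3> = -16/sqrt(2214).
Square and sum: Σ |<v, e_j>|^2 = 202/27.
Compute ||v||^2 = v·v = 22.
Deficit = 22 − 202/27 = 392/27 ≥ 0, confirming Bessel's inequality. (The deficit equals ||v − Σ <v,e_j> e_j||^2, the squared distance from v to span{e_j}.)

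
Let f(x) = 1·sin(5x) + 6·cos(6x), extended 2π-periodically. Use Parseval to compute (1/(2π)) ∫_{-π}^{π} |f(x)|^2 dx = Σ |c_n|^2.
Σ |c_n|^2 = 37/2

Expand |f|^2 and use orthogonality of {sin(nx), cos(mx)} on [-π, π]:
  ∫_{-π}^{π} sin(nx)^2 dx = π, ∫ cos(mx)^2 dx = π, and cross terms integrate to 0.
So ∫_{-π}^{π} f(x)^2 dx = 1^2 · π + 6^2 · π = (1 + 36)π.
Divide by 2π: (1 + 36)/2 = 37/2.
By Parseval, this equals Σ |c_n|^2.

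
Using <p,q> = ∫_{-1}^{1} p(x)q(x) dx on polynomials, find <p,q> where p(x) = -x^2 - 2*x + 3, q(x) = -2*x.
<p,q> = 8/3

Expand the product: p(x)·q(x) = 2*x^3 + 4*x^2 - 6*x.
∫_{-1}^{1} of each monomial x^k gives [2/(k+1) if k even, 0 if k odd]. Integrating term-by-term (or equivalently evaluating the antiderivative F(x) = x^4/2 + 4*x^3/3 - 3*x^2 at the endpoints):
  F(1) − F(−1) = -7/6 − (-23/6) = 8/3.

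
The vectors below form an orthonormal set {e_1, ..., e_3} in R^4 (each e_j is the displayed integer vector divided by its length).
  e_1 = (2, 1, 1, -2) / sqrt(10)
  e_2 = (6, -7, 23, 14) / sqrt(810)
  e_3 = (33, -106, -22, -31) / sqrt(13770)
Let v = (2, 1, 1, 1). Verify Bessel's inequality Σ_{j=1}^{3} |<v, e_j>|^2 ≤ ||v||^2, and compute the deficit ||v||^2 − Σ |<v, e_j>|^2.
Σ |<v, e_j>|^2 = 749/170; ||v||^2 = 7; deficit = 441/170

Write each e_j = u_j / sqrt(<u_j, u_j>) where u_j is the displayed integer vector. Then <v, e_j> = <v, u_j> / sqrt(<u_j, u_j>), so |<v, e_j>|^2 = <v, u_j>^2 / <u_j, u_j>.
Coefficients: <v, e_1> = 4/sqrt(10), <v, e_2> = 42/sqrt(810), <v, e_3> = -93/sqrt(13770).
Square and sum: Σ |<v, e_j>|^2 = 749/170.
Compute ||v||^2 = v·v = 7.
Deficit = 7 − 749/170 = 441/170 ≥ 0, confirming Bessel's inequality. (The deficit equals ||v − Σ <v,e_j> e_j||^2, the squared distance from v to span{e_j}.)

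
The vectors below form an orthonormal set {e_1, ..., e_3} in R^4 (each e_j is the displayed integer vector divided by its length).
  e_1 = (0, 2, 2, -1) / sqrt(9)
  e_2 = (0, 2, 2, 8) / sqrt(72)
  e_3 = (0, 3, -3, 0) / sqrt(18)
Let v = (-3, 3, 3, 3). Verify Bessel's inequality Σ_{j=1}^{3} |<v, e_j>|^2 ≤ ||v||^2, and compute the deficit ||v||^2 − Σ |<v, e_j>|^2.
Σ |<v, e_j>|^2 = 27; ||v||^2 = 36; deficit = 9

Write each e_j = u_j / sqrt(<u_j, u_j>) where u_j is the displayed integer vector. Then <v, e_j> = <v, u_j> / sqrt(<u_j, u_j>), so |<v, e_j>|^2 = <v, u_j>^2 / <u_j, u_j>.
Coefficients: <v, e_1> = 9/sqrt(9), <v, e_2> = 36/sqrt(72), <v, e_3> = 0/sqrt(18).
Square and sum: Σ |<v, e_j>|^2 = 27.
Compute ||v||^2 = v·v = 36.
Deficit = 36 − 27 = 9 ≥ 0, confirming Bessel's inequality. (The deficit equals ||v − Σ <v,e_j> e_j||^2, the squared distance from v to span{e_j}.)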